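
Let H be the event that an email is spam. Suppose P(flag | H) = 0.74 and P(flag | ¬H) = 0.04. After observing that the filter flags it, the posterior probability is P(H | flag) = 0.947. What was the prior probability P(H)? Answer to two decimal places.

In odds form, posterior odds = prior odds × likelihood ratio, so prior odds = posterior odds ÷ LR.
Posterior odds = 0.947/(1−0.947) = 17.8679. LR = 0.74/0.04 = 18.5000.
Prior odds = 17.8679/18.5000 = 0.9658, so P(H) = 0.9658/(1+0.9658) ≈ 0.49.

P(H) = 0.49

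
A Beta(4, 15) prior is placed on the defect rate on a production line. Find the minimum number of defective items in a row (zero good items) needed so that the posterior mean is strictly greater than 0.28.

k = 2

After k defective items and 0 good items the posterior is Beta(4+k, 15), with mean (4+k)/(4+15+k).
Set (4+k)/(19+k) > 0.28 and solve: k > (0.28·19 − 4)/(1 − 0.28) = 1.833.
The smallest integer exceeding 1.833 is 2.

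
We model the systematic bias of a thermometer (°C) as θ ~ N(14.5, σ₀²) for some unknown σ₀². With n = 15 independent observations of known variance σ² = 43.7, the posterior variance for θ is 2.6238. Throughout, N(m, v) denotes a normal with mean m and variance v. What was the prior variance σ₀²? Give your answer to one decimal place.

σ₀² = 26.4

For the Normal–Normal model with known σ², precisions add: τ_n = τ₀ + n/σ².
So 1/σ₀² = 1/2.6238 − 15/43.7 = 0.381127 − 0.343249 = 0.037878.
Hence σ₀² = 1/0.037878 ≈ 26.4.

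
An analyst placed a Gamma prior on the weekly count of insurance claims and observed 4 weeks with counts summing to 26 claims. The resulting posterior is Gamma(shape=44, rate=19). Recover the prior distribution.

Gamma–Poisson conjugacy: posterior shape = α + Σxᵢ, posterior rate = β + n.
So α = 44 − 26 = 18 and β = 19 − 4 = 15.

Gamma(shape=18, rate=15)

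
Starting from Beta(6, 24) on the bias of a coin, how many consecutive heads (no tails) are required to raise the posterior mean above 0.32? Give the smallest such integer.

k = 6

After k heads and 0 tails the posterior is Beta(6+k, 24), with mean (6+k)/(6+24+k).
Set (6+k)/(30+k) > 0.32 and solve: k > (0.32·30 − 6)/(1 − 0.32) = 5.294.
The smallest integer exceeding 5.294 is 6.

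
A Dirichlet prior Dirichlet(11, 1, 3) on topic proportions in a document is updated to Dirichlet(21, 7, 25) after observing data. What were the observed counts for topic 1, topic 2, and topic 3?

For a Dirichlet(α) prior with multinomial counts c, the posterior is Dirichlet(α + c) componentwise.
Counts are posterior − prior componentwise: 21−11=10, 7−1=6, 25−3=22.

counts (10, 6, 22)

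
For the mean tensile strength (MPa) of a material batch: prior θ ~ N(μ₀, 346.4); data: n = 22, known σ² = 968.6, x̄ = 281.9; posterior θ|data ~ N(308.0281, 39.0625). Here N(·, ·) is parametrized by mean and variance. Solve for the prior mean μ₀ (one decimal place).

The posterior mean is a precision-weighted average: μ_n = (τ₀μ₀ + τ_data·x̄)/(τ₀+τ_data), with τ₀=1/σ₀² and τ_data=n/σ².
Here τ₀ = 1/346.4 = 0.002887 and τ_data = 22/968.6 = 0.022713, so τ_n = 0.025600.
Rearranging for μ₀: μ₀ = (μ_n·τ_n − τ_data·x̄)/τ₀ = (308.0281·0.025600 − 0.022713·281.9) / 0.002887 = 1.482725/0.002887 ≈ 513.6.

μ₀ = 513.6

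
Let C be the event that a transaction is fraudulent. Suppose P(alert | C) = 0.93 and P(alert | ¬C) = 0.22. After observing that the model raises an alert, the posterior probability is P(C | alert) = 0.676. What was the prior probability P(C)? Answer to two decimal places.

Bayes' rule in odds form gives O(C|E) = O(C)·[P(E|C)/P(E|¬C)], hence O(C) = O(C|E)/LR.
Posterior odds = 0.676/(1−0.676) = 2.0864. LR = 0.93/0.22 = 4.2273.
Prior odds = 2.0864/4.2273 = 0.4936, so P(C) = 0.4936/(1+0.4936) ≈ 0.33.

P(C) = 0.33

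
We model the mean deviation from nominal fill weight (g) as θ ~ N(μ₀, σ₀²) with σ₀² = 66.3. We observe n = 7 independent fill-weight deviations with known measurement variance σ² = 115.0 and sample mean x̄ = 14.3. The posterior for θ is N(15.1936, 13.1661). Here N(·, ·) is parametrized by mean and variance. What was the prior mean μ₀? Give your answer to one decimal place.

μ₀ = 18.8

With known observation variance, the Normal–Normal posterior has precision τ_n = τ₀ + n/σ² and mean μ_n = (τ₀μ₀ + (n/σ²)x̄)/τ_n.
Here τ₀ = 1/66.3 = 0.015083 and τ_data = 7/115.0 = 0.060870, so τ_n = 0.075953.
Rearranging for μ₀: μ₀ = (μ_n·τ_n − τ_data·x̄)/τ₀ = (15.1936·0.075953 − 0.060870·14.3) / 0.015083 = 0.283559/0.015083 ≈ 18.8.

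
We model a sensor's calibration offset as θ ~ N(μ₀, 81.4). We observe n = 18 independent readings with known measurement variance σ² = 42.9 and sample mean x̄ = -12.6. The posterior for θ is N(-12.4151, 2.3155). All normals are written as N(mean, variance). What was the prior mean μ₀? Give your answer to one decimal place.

With known observation variance, the Normal–Normal posterior has precision τ_n = τ₀ + n/σ² and mean μ_n = (τ₀μ₀ + (n/σ²)x̄)/τ_n.
Here τ₀ = 1/81.4 = 0.012285 and τ_data = 18/42.9 = 0.419580, so τ_n = 0.431865.
Rearranging for μ₀: μ₀ = (μ_n·τ_n − τ_data·x̄)/τ₀ = (-12.4151·0.431865 − 0.419580·-12.6) / 0.012285 = -0.074939/0.012285 ≈ -6.1.

μ₀ = -6.1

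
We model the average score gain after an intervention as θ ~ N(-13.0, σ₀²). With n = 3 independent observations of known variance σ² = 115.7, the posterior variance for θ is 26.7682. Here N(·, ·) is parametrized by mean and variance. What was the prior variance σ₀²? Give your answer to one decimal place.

Posterior precision equals prior precision plus data precision: 1/σ_n² = 1/σ₀² + n/σ².
So 1/σ₀² = 1/26.7682 − 3/115.7 = 0.037358 − 0.025929 = 0.011429.
Hence σ₀² = 1/0.011429 ≈ 87.5.

σ₀² = 87.5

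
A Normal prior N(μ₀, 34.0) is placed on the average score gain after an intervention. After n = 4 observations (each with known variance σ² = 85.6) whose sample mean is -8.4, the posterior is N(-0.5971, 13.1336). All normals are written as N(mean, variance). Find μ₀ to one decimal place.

μ₀ = 11.8

With known observation variance, the Normal–Normal posterior has precision τ_n = τ₀ + n/σ² and mean μ_n = (τ₀μ₀ + (n/σ²)x̄)/τ_n.
Here τ₀ = 1/34.0 = 0.029412 and τ_data = 4/85.6 = 0.046729, so τ_n = 0.076141.
Rearranging for μ₀: μ₀ = (μ_n·τ_n − τ_data·x̄)/τ₀ = (-0.5971·0.076141 − 0.046729·-8.4) / 0.029412 = 0.347060/0.029412 ≈ 11.8.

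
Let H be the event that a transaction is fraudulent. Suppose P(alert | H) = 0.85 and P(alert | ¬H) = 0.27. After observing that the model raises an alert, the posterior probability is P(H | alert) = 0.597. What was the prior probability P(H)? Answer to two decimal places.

P(H) = 0.32

In odds form, posterior odds = prior odds × likelihood ratio, so prior odds = posterior odds ÷ LR.
Posterior odds = 0.597/(1−0.597) = 1.4814. LR = 0.85/0.27 = 3.1481.
Prior odds = 1.4814/3.1481 = 0.4706, so P(H) = 0.4706/(1+0.4706) ≈ 0.32.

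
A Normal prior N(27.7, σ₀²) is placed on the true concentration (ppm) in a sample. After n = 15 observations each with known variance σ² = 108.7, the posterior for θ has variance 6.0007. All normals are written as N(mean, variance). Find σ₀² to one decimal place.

σ₀² = 34.9

Posterior precision equals prior precision plus data precision: 1/σ_n² = 1/σ₀² + n/σ².
So 1/σ₀² = 1/6.0007 − 15/108.7 = 0.166647 − 0.137994 = 0.028653.
Hence σ₀² = 1/0.028653 ≈ 34.9.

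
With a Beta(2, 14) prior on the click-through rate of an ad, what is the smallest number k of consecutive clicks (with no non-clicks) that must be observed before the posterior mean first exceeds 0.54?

k = 15

After k clicks and 0 non-clicks the posterior is Beta(2+k, 14), with mean (2+k)/(2+14+k).
Set (2+k)/(16+k) > 0.54 and solve: k > (0.54·16 − 2)/(1 − 0.54) = 14.435.
The smallest integer exceeding 14.435 is 15.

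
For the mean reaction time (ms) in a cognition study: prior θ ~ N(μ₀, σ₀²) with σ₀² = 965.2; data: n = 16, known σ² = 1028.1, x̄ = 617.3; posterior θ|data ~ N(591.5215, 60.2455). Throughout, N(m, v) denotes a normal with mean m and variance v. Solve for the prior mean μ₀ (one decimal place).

μ₀ = 204.3

The posterior mean is a precision-weighted average: μ_n = (τ₀μ₀ + τ_data·x̄)/(τ₀+τ_data), with τ₀=1/σ₀² and τ_data=n/σ².
Here τ₀ = 1/965.2 = 0.001036 and τ_data = 16/1028.1 = 0.015563, so τ_n = 0.016599.
Rearranging for μ₀: μ₀ = (μ_n·τ_n − τ_data·x̄)/τ₀ = (591.5215·0.016599 − 0.015563·617.3) / 0.001036 = 0.211625/0.001036 ≈ 204.3.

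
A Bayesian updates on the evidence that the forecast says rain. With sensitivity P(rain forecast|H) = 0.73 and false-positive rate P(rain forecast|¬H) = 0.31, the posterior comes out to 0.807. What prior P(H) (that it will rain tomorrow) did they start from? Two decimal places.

P(H) = 0.64

In odds form, posterior odds = prior odds × likelihood ratio, so prior odds = posterior odds ÷ LR.
Posterior odds = 0.807/(1−0.807) = 4.1813. LR = 0.73/0.31 = 2.3548.
Prior odds = 4.1813/2.3548 = 1.7756, so P(H) = 1.7756/(1+1.7756) ≈ 0.64.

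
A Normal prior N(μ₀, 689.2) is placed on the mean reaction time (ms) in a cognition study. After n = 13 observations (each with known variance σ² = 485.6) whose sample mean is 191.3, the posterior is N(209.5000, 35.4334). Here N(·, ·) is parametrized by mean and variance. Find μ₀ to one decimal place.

With known observation variance, the Normal–Normal posterior has precision τ_n = τ₀ + n/σ² and mean μ_n = (τ₀μ₀ + (n/σ²)x̄)/τ_n.
Here τ₀ = 1/689.2 = 0.001451 and τ_data = 13/485.6 = 0.026771, so τ_n = 0.028222.
Rearranging for μ₀: μ₀ = (μ_n·τ_n − τ_data·x̄)/τ₀ = (209.5000·0.028222 − 0.026771·191.3) / 0.001451 = 0.791217/0.001451 ≈ 545.3.

μ₀ = 545.3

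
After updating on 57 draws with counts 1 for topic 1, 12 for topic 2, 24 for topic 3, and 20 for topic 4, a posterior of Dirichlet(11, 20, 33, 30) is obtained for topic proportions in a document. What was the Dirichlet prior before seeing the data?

Dirichlet(10, 8, 9, 10)

For a Dirichlet(α) prior with multinomial counts c, the posterior is Dirichlet(α + c) componentwise.
Subtract each count from the matching posterior parameter: 11−1=10, 20−12=8, 33−24=9, 30−20=10.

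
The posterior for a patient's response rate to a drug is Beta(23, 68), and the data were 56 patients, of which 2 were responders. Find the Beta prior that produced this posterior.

A Beta(a, b) prior with s successes and f failures in binomial data gives a Beta(a+s, b+f) posterior.
So a = 23 − 2 = 21 and b = 68 − 54 = 14.

Beta(21, 14)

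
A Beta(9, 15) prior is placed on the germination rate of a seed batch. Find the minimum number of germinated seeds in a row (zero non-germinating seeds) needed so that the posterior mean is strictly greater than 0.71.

k = 28

After k germinated seeds and 0 non-germinating seeds the posterior is Beta(9+k, 15), with mean (9+k)/(9+15+k).
Set (9+k)/(24+k) > 0.71 and solve: k > (0.71·24 − 9)/(1 − 0.71) = 27.724.
The smallest integer exceeding 27.724 is 28, and checking k=28: (37)/(52) = 0.7115 > 0.71.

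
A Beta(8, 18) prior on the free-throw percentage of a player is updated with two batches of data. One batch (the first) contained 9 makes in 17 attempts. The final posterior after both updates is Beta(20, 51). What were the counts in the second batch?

3 makes and 25 misses

Because Beta–binomial updating is additive in the counts, the combined data contributed (α_post−α_prior, β_post−β_prior) successes and failures.
Total across both batches: 20−8=12 makes, 51−18=33 misses.
Subtract the first batch: 12−9=3 makes and 33−8=25 misses.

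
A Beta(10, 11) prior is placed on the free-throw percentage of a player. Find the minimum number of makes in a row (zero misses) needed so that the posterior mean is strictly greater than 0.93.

k = 137

After k makes and 0 misses the posterior is Beta(10+k, 11), with mean (10+k)/(10+11+k).
Set (10+k)/(21+k) > 0.93 and solve: k > (0.93·21 − 10)/(1 − 0.93) = 136.143.
The smallest integer exceeding 136.143 is 137, and checking k=137: (147)/(158) = 0.9304 > 0.93.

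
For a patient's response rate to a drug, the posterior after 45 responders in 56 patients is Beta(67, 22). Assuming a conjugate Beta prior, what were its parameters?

Beta(22, 11)

Under Beta–binomial conjugacy the posterior parameters are (α+s, β+f).
Subtract the data counts: 67−45=22, 22−11=11.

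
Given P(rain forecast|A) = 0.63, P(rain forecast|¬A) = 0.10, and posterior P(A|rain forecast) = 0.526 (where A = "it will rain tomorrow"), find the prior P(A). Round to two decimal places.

Bayes' rule in odds form gives O(A|E) = O(A)·[P(E|A)/P(E|¬A)], hence O(A) = O(A|E)/LR.
Posterior odds = 0.526/(1−0.526) = 1.1097. LR = 0.63/0.10 = 6.3000.
Prior odds = 1.1097/6.3000 = 0.1761, so P(A) = 0.1761/(1+0.1761) ≈ 0.15.

P(A) = 0.15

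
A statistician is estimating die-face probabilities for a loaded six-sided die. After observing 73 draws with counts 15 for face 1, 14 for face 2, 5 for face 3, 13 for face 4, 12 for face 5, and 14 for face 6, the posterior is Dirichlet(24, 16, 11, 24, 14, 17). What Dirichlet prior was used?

For a Dirichlet(α) prior with multinomial counts c, the posterior is Dirichlet(α + c) componentwise.
Subtract each count from the matching posterior parameter: 24−15=9, 16−14=2, 11−5=6, 24−13=11, 14−12=2, 17−14=3.

Dirichlet(9, 2, 6, 11, 2, 3)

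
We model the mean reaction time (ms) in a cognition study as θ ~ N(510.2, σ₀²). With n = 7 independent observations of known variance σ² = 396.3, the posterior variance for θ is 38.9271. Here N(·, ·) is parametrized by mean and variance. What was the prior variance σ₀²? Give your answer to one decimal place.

σ₀² = 124.6

For the Normal–Normal model with known σ², precisions add: τ_n = τ₀ + n/σ².
So 1/σ₀² = 1/38.9271 − 7/396.3 = 0.025689 − 0.017663 = 0.008026.
Hence σ₀² = 1/0.008026 ≈ 124.6.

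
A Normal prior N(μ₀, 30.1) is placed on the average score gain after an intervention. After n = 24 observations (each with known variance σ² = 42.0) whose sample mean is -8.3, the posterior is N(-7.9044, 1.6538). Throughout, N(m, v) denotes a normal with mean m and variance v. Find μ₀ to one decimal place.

μ₀ = -1.1

With known observation variance, the Normal–Normal posterior has precision τ_n = τ₀ + n/σ² and mean μ_n = (τ₀μ₀ + (n/σ²)x̄)/τ_n.
Here τ₀ = 1/30.1 = 0.033223 and τ_data = 24/42.0 = 0.571429, so τ_n = 0.604652.
Rearranging for μ₀: μ₀ = (μ_n·τ_n − τ_data·x̄)/τ₀ = (-7.9044·0.604652 − 0.571429·-8.3) / 0.033223 = -0.036551/0.033223 ≈ -1.1.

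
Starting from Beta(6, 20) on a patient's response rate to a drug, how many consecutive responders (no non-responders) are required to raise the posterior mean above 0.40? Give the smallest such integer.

k = 8

After k responders and 0 non-responders the posterior is Beta(6+k, 20), with mean (6+k)/(6+20+k).
Set (6+k)/(26+k) > 0.40 and solve: k > (0.40·26 − 6)/(1 − 0.40) = 7.333.
The smallest integer exceeding 7.333 is 8, and checking k=8: (14)/(34) = 0.4118 > 0.40.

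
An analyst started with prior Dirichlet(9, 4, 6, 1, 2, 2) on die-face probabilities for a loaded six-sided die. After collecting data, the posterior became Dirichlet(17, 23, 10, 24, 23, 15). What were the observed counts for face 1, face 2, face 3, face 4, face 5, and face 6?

counts (8, 19, 4, 23, 21, 13)

For a Dirichlet(α) prior with multinomial counts c, the posterior is Dirichlet(α + c) componentwise.
Counts are posterior − prior componentwise: 17−9=8, 23−4=19, 10−6=4, 24−1=23, 23−2=21, 15−2=13.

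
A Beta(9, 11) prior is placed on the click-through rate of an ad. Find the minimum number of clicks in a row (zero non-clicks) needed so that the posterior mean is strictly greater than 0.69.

After k clicks and 0 non-clicks the posterior is Beta(9+k, 11), with mean (9+k)/(9+11+k).
Set (9+k)/(20+k) > 0.69 and solve: k > (0.69·20 − 9)/(1 − 0.69) = 15.484.
The smallest integer exceeding 15.484 is 16.

k = 16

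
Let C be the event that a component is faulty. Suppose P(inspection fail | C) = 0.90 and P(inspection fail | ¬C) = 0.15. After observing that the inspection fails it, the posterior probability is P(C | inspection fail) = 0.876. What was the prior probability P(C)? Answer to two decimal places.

P(C) = 0.54

In odds form, posterior odds = prior odds × likelihood ratio, so prior odds = posterior odds ÷ LR.
Posterior odds = 0.876/(1−0.876) = 7.0645. LR = 0.90/0.15 = 6.0000.
Prior odds = 7.0645/6.0000 = 1.1774, so P(C) = 1.1774/(1+1.1774) ≈ 0.54.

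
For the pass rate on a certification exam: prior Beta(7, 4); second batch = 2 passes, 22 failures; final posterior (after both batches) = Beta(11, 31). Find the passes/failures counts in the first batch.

2 passes and 5 failures

Because Beta–binomial updating is additive in the counts, the combined data contributed (α_post−α_prior, β_post−β_prior) successes and failures.
Total across both batches: 11−7=4 passes, 31−4=27 failures.
Subtract the second batch: 4−2=2 passes and 27−22=5 failures.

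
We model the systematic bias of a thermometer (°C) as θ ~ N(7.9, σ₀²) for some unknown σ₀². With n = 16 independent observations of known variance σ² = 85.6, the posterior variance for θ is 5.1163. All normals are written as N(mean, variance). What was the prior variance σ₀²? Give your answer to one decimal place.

σ₀² = 117.1

For the Normal–Normal model with known σ², precisions add: τ_n = τ₀ + n/σ².
So 1/σ₀² = 1/5.1163 − 16/85.6 = 0.195454 − 0.186916 = 0.008538.
Hence σ₀² = 1/0.008538 ≈ 117.1.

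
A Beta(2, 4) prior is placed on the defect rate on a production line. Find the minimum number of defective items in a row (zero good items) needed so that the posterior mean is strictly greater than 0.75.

k = 11

After k defective items and 0 good items the posterior is Beta(2+k, 4), with mean (2+k)/(2+4+k).
Set (2+k)/(6+k) > 0.75 and solve: k > (0.75·6 − 2)/(1 − 0.75) = 10.000.
The smallest integer exceeding 10.000 is 11.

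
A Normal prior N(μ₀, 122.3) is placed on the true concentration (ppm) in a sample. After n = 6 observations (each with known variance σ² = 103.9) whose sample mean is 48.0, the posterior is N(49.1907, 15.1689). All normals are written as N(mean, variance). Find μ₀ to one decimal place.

μ₀ = 57.6

The posterior mean is a precision-weighted average: μ_n = (τ₀μ₀ + τ_data·x̄)/(τ₀+τ_data), with τ₀=1/σ₀² and τ_data=n/σ².
Here τ₀ = 1/122.3 = 0.008177 and τ_data = 6/103.9 = 0.057748, so τ_n = 0.065925.
Rearranging for μ₀: μ₀ = (μ_n·τ_n − τ_data·x̄)/τ₀ = (49.1907·0.065925 − 0.057748·48.0) / 0.008177 = 0.470993/0.008177 ≈ 57.6.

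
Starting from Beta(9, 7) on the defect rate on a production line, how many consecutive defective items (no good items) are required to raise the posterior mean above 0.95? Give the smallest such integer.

k = 125

After k defective items and 0 good items the posterior is Beta(9+k, 7), with mean (9+k)/(9+7+k).
Set (9+k)/(16+k) > 0.95 and solve: k > (0.95·16 − 9)/(1 − 0.95) = 124.000.
The smallest integer exceeding 124.000 is 125, and checking k=125: (134)/(141) = 0.9504 > 0.95.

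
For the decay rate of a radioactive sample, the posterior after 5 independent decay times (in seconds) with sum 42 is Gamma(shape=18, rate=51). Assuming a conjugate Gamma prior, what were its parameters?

For an exponential likelihood with a Gamma(α, β) prior on the rate, n observations with total T give posterior Gamma(α+n, β+T).
So α = 18 − 5 = 13 and β = 51 − 42 = 9.

Gamma(shape=13, rate=9)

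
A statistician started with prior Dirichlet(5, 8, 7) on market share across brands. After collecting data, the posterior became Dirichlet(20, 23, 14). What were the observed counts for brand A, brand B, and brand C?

For a Dirichlet(α) prior with multinomial counts c, the posterior is Dirichlet(α + c) componentwise.
Counts are posterior − prior componentwise: 20−5=15, 23−8=15, 14−7=7.

counts (15, 15, 7)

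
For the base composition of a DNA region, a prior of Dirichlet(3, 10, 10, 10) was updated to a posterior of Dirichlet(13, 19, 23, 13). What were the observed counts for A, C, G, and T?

counts (10, 9, 13, 3)

For a Dirichlet(α) prior with multinomial counts c, the posterior is Dirichlet(α + c) componentwise.
Counts are posterior − prior componentwise: 13−3=10, 19−10=9, 23−10=13, 13−10=3.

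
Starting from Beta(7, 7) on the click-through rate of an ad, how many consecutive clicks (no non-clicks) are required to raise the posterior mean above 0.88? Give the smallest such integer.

k = 45

After k clicks and 0 non-clicks the posterior is Beta(7+k, 7), with mean (7+k)/(7+7+k).
Set (7+k)/(14+k) > 0.88 and solve: k > (0.88·14 − 7)/(1 − 0.88) = 44.333.
The smallest integer exceeding 44.333 is 45.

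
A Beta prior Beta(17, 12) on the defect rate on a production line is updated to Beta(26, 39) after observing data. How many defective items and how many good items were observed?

9 defective items and 27 good items

Beta is conjugate to the binomial likelihood: posterior = Beta(a+s, b+f).
So s = 26 − 17 = 9 and f = 39 − 12 = 27.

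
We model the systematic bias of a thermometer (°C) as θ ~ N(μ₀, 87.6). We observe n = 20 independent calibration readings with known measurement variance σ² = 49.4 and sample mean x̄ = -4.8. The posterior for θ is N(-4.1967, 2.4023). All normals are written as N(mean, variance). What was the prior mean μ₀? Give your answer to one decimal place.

μ₀ = 17.2

With known observation variance, the Normal–Normal posterior has precision τ_n = τ₀ + n/σ² and mean μ_n = (τ₀μ₀ + (n/σ²)x̄)/τ_n.
Here τ₀ = 1/87.6 = 0.011416 and τ_data = 20/49.4 = 0.404858, so τ_n = 0.416274.
Rearranging for μ₀: μ₀ = (μ_n·τ_n − τ_data·x̄)/τ₀ = (-4.1967·0.416274 − 0.404858·-4.8) / 0.011416 = 0.196341/0.011416 ≈ 17.2.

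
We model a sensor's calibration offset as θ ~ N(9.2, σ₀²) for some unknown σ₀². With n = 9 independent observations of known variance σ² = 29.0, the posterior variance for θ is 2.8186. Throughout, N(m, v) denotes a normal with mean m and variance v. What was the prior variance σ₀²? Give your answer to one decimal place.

For the Normal–Normal model with known σ², precisions add: τ_n = τ₀ + n/σ².
So 1/σ₀² = 1/2.8186 − 9/29.0 = 0.354786 − 0.310345 = 0.044441.
Hence σ₀² = 1/0.044441 ≈ 22.5.

σ₀² = 22.5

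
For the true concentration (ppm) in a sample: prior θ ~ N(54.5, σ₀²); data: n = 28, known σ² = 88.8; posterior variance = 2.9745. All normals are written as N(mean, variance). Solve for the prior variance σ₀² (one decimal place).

σ₀² = 47.9

For the Normal–Normal model with known σ², precisions add: τ_n = τ₀ + n/σ².
So 1/σ₀² = 1/2.9745 − 28/88.8 = 0.336191 − 0.315315 = 0.020876.
Hence σ₀² = 1/0.020876 ≈ 47.9.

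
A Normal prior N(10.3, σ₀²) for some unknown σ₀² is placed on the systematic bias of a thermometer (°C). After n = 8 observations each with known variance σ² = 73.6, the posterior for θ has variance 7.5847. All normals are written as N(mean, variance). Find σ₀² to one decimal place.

σ₀² = 43.2

For the Normal–Normal model with known σ², precisions add: τ_n = τ₀ + n/σ².
So 1/σ₀² = 1/7.5847 − 8/73.6 = 0.131844 − 0.108696 = 0.023148.
Hence σ₀² = 1/0.023148 ≈ 43.2.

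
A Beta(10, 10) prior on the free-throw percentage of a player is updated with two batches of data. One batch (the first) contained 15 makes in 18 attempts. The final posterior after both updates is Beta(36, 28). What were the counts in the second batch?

Sequential conjugate updates are equivalent to a single update on the pooled data, so total successes = posterior α − prior α and total failures = posterior β − prior β.
Total across both batches: 36−10=26 makes, 28−10=18 misses.
Subtract the first batch: 26−15=11 makes and 18−3=15 misses.

11 makes and 15 misses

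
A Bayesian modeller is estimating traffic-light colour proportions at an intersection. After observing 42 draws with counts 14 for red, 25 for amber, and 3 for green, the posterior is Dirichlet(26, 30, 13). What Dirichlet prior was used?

For a Dirichlet(α) prior with multinomial counts c, the posterior is Dirichlet(α + c) componentwise.
Subtract each count from the matching posterior parameter: 26−14=12, 30−25=5, 13−3=10.

Dirichlet(12, 5, 10)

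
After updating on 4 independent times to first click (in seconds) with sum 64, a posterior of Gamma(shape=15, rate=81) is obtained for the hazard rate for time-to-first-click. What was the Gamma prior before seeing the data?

Gamma(shape=11, rate=17)

Gamma–exponential conjugacy: posterior shape = α + n, posterior rate = β + Σtᵢ.
So α = 15 − 4 = 11 and β = 81 − 64 = 17.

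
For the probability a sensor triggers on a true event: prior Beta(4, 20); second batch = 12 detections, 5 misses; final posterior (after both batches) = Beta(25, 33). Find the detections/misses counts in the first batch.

Sequential conjugate updates are equivalent to a single update on the pooled data, so total successes = posterior α − prior α and total failures = posterior β − prior β.
Total across both batches: 25−4=21 detections, 33−20=13 misses.
Subtract the second batch: 21−12=9 detections and 13−5=8 misses.

9 detections and 8 misses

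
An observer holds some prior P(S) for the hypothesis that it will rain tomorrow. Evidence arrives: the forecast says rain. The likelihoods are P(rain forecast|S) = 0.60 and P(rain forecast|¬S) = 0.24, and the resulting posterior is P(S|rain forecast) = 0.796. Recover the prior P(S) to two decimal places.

Bayes' rule in odds form gives O(S|E) = O(S)·[P(E|S)/P(E|¬S)], hence O(S) = O(S|E)/LR.
Posterior odds = 0.796/(1−0.796) = 3.9020. LR = 0.60/0.24 = 2.5000.
Prior odds = 3.9020/2.5000 = 1.5608, so P(S) = 1.5608/(1+1.5608) ≈ 0.61.

P(S) = 0.61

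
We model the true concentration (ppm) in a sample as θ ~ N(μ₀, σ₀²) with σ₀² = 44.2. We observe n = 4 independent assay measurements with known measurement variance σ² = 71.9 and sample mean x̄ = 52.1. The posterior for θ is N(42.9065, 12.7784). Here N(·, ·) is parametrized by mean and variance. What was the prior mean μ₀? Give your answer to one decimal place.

μ₀ = 20.3

The posterior mean is a precision-weighted average: μ_n = (τ₀μ₀ + τ_data·x̄)/(τ₀+τ_data), with τ₀=1/σ₀² and τ_data=n/σ².
Here τ₀ = 1/44.2 = 0.022624 and τ_data = 4/71.9 = 0.055633, so τ_n = 0.078257.
Rearranging for μ₀: μ₀ = (μ_n·τ_n − τ_data·x̄)/τ₀ = (42.9065·0.078257 − 0.055633·52.1) / 0.022624 = 0.459255/0.022624 ≈ 20.3.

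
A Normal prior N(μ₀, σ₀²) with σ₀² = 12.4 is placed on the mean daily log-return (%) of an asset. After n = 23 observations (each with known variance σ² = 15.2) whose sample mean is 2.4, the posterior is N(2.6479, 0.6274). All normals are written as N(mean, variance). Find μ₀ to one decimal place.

μ₀ = 7.3

The posterior mean is a precision-weighted average: μ_n = (τ₀μ₀ + τ_data·x̄)/(τ₀+τ_data), with τ₀=1/σ₀² and τ_data=n/σ².
Here τ₀ = 1/12.4 = 0.080645 and τ_data = 23/15.2 = 1.513158, so τ_n = 1.593803.
Rearranging for μ₀: μ₀ = (μ_n·τ_n − τ_data·x̄)/τ₀ = (2.6479·1.593803 − 1.513158·2.4) / 0.080645 = 0.588652/0.080645 ≈ 7.3.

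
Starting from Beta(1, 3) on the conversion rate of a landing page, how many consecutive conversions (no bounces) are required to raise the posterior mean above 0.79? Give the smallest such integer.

After k conversions and 0 bounces the posterior is Beta(1+k, 3), with mean (1+k)/(1+3+k).
Set (1+k)/(4+k) > 0.79 and solve: k > (0.79·4 − 1)/(1 − 0.79) = 10.286.
The smallest integer exceeding 10.286 is 11.

k = 11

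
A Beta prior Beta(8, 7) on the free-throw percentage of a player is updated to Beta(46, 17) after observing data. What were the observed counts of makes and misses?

38 makes and 10 misses

A Beta(a, b) prior with s successes and f failures in binomial data gives a Beta(a+s, b+f) posterior.
So s = 46 − 8 = 38 and f = 17 − 7 = 10.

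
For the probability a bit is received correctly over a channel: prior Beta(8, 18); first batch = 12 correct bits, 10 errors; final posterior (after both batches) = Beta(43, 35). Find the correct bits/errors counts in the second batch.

Because Beta–binomial updating is additive in the counts, the combined data contributed (α_post−α_prior, β_post−β_prior) successes and failures.
Total across both batches: 43−8=35 correct bits, 35−18=17 errors.
Subtract the first batch: 35−12=23 correct bits and 17−10=7 errors.

23 correct bits and 7 errors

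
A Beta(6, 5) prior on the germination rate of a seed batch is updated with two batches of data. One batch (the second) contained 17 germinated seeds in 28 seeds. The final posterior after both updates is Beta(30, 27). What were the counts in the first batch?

7 germinated seeds and 11 non-germinating seeds

Sequential conjugate updates are equivalent to a single update on the pooled data, so total successes = posterior α − prior α and total failures = posterior β − prior β.
Total across both batches: 30−6=24 germinated seeds, 27−5=22 non-germinating seeds.
Subtract the second batch: 24−17=7 germinated seeds and 22−11=11 non-germinating seeds.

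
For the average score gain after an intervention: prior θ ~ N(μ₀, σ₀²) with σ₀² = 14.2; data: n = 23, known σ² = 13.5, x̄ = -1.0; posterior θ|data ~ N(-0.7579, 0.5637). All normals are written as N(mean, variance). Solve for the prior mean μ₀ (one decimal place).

With known observation variance, the Normal–Normal posterior has precision τ_n = τ₀ + n/σ² and mean μ_n = (τ₀μ₀ + (n/σ²)x̄)/τ_n.
Here τ₀ = 1/14.2 = 0.070423 and τ_data = 23/13.5 = 1.703704, so τ_n = 1.774127.
Rearranging for μ₀: μ₀ = (μ_n·τ_n − τ_data·x̄)/τ₀ = (-0.7579·1.774127 − 1.703704·-1.0) / 0.070423 = 0.359093/0.070423 ≈ 5.1.

μ₀ = 5.1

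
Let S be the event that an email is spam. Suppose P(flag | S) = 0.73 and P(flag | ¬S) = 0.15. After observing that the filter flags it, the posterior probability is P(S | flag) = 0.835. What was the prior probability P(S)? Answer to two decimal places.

P(S) = 0.51

Bayes' rule in odds form gives O(S|E) = O(S)·[P(E|S)/P(E|¬S)], hence O(S) = O(S|E)/LR.
Posterior odds = 0.835/(1−0.835) = 5.0606. LR = 0.73/0.15 = 4.8667.
Prior odds = 5.0606/4.8667 = 1.0398, so P(S) = 1.0398/(1+1.0398) ≈ 0.51.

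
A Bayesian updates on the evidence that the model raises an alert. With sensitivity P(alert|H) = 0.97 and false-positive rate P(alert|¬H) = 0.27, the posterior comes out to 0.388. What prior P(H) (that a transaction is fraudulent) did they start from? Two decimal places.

P(H) = 0.15

Bayes' rule in odds form gives O(H|E) = O(H)·[P(E|H)/P(E|¬H)], hence O(H) = O(H|E)/LR.
Posterior odds = 0.388/(1−0.388) = 0.6340. LR = 0.97/0.27 = 3.5926.
Prior odds = 0.6340/3.5926 = 0.1765, so P(H) = 0.1765/(1+0.1765) ≈ 0.15.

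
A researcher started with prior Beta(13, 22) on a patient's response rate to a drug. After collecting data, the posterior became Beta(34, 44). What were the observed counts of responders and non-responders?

Under Beta–binomial conjugacy the posterior parameters are (α+s, β+f).
So s = 34 − 13 = 21 and f = 44 − 22 = 22.

21 responders and 22 non-responders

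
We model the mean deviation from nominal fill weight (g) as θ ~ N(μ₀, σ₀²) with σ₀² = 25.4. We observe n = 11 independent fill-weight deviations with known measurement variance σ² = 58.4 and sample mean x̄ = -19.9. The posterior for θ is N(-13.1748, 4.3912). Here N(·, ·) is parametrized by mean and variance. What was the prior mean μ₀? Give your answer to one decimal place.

μ₀ = 19.0

With known observation variance, the Normal–Normal posterior has precision τ_n = τ₀ + n/σ² and mean μ_n = (τ₀μ₀ + (n/σ²)x̄)/τ_n.
Here τ₀ = 1/25.4 = 0.039370 and τ_data = 11/58.4 = 0.188356, so τ_n = 0.227726.
Rearranging for μ₀: μ₀ = (μ_n·τ_n − τ_data·x̄)/τ₀ = (-13.1748·0.227726 − 0.188356·-19.9) / 0.039370 = 0.748040/0.039370 ≈ 19.0.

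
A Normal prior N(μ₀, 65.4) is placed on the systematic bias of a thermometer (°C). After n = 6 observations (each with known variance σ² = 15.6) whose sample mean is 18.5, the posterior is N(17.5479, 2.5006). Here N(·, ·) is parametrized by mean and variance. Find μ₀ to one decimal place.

The posterior mean is a precision-weighted average: μ_n = (τ₀μ₀ + τ_data·x̄)/(τ₀+τ_data), with τ₀=1/σ₀² and τ_data=n/σ².
Here τ₀ = 1/65.4 = 0.015291 and τ_data = 6/15.6 = 0.384615, so τ_n = 0.399906.
Rearranging for μ₀: μ₀ = (μ_n·τ_n − τ_data·x̄)/τ₀ = (17.5479·0.399906 − 0.384615·18.5) / 0.015291 = -0.097867/0.015291 ≈ -6.4.

μ₀ = -6.4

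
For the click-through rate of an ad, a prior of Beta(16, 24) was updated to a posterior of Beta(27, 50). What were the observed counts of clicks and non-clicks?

11 clicks and 26 non-clicks

Beta is conjugate to the binomial likelihood: posterior = Beta(a+s, b+f).
So s = 27 − 16 = 11 and f = 50 − 24 = 26.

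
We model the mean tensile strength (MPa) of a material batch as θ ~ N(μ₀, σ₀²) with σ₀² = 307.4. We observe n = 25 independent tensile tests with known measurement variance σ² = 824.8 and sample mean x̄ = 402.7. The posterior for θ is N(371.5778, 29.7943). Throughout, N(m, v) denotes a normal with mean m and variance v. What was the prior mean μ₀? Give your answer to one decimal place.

The posterior mean is a precision-weighted average: μ_n = (τ₀μ₀ + τ_data·x̄)/(τ₀+τ_data), with τ₀=1/σ₀² and τ_data=n/σ².
Here τ₀ = 1/307.4 = 0.003253 and τ_data = 25/824.8 = 0.030310, so τ_n = 0.033563.
Rearranging for μ₀: μ₀ = (μ_n·τ_n − τ_data·x̄)/τ₀ = (371.5778·0.033563 − 0.030310·402.7) / 0.003253 = 0.265429/0.003253 ≈ 81.6.

μ₀ = 81.6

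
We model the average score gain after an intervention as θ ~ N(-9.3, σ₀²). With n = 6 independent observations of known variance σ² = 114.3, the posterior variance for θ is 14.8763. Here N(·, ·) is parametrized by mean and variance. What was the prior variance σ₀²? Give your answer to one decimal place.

σ₀² = 67.9

For the Normal–Normal model with known σ², precisions add: τ_n = τ₀ + n/σ².
So 1/σ₀² = 1/14.8763 − 6/114.3 = 0.067221 − 0.052493 = 0.014728.
Hence σ₀² = 1/0.014728 ≈ 67.9.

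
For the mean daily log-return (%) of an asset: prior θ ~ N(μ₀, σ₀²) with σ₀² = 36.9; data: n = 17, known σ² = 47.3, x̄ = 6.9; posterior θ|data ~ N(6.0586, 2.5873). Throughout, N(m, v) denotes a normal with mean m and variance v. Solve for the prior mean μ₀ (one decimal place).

The posterior mean is a precision-weighted average: μ_n = (τ₀μ₀ + τ_data·x̄)/(τ₀+τ_data), with τ₀=1/σ₀² and τ_data=n/σ².
Here τ₀ = 1/36.9 = 0.027100 and τ_data = 17/47.3 = 0.359408, so τ_n = 0.386508.
Rearranging for μ₀: μ₀ = (μ_n·τ_n − τ_data·x̄)/τ₀ = (6.0586·0.386508 − 0.359408·6.9) / 0.027100 = -0.138218/0.027100 ≈ -5.1.

μ₀ = -5.1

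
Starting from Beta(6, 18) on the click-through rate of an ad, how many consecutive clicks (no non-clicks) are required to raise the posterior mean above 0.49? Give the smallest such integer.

k = 12

After k clicks and 0 non-clicks the posterior is Beta(6+k, 18), with mean (6+k)/(6+18+k).
Set (6+k)/(24+k) > 0.49 and solve: k > (0.49·24 − 6)/(1 − 0.49) = 11.294.
The smallest integer exceeding 11.294 is 12.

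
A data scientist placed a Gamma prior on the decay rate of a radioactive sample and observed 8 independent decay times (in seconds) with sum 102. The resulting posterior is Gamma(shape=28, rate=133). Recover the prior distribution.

For an exponential likelihood with a Gamma(α, β) prior on the rate, n observations with total T give posterior Gamma(α+n, β+T).
So α = 28 − 8 = 20 and β = 133 − 102 = 31.

Gamma(shape=20, rate=31)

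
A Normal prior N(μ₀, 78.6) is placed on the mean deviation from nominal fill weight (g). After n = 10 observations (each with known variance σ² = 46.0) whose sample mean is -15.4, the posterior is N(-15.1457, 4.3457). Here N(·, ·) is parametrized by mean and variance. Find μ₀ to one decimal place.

μ₀ = -10.8

The posterior mean is a precision-weighted average: μ_n = (τ₀μ₀ + τ_data·x̄)/(τ₀+τ_data), with τ₀=1/σ₀² and τ_data=n/σ².
Here τ₀ = 1/78.6 = 0.012723 and τ_data = 10/46.0 = 0.217391, so τ_n = 0.230114.
Rearranging for μ₀: μ₀ = (μ_n·τ_n − τ_data·x̄)/τ₀ = (-15.1457·0.230114 − 0.217391·-15.4) / 0.012723 = -0.137416/0.012723 ≈ -10.8.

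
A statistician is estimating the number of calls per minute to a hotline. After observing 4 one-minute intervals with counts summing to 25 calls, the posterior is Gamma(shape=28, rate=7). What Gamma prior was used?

Gamma(shape=3, rate=3)

Gamma–Poisson conjugacy: posterior shape = α + Σxᵢ, posterior rate = β + n.
So α = 28 − 25 = 3 and β = 7 − 4 = 3.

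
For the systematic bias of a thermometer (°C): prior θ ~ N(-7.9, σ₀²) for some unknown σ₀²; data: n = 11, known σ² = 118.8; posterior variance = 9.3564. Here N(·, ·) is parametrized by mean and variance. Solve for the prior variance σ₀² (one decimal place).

Posterior precision equals prior precision plus data precision: 1/σ_n² = 1/σ₀² + n/σ².
So 1/σ₀² = 1/9.3564 − 11/118.8 = 0.106879 − 0.092593 = 0.014286.
Hence σ₀² = 1/0.014286 ≈ 70.0.

σ₀² = 70.0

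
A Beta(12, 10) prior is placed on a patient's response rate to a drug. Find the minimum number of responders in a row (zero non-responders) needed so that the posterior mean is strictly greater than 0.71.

After k responders and 0 non-responders the posterior is Beta(12+k, 10), with mean (12+k)/(12+10+k).
Set (12+k)/(22+k) > 0.71 and solve: k > (0.71·22 − 12)/(1 − 0.71) = 12.483.
The smallest integer exceeding 12.483 is 13.

k = 13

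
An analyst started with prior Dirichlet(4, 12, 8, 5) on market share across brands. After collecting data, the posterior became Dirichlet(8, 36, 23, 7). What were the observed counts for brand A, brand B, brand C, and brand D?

counts (4, 24, 15, 2)

For a Dirichlet(α) prior with multinomial counts c, the posterior is Dirichlet(α + c) componentwise.
Counts are posterior − prior componentwise: 8−4=4, 36−12=24, 23−8=15, 7−5=2.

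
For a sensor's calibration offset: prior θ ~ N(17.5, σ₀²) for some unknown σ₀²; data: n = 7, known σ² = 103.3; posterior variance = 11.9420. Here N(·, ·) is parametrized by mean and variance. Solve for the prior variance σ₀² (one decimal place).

σ₀² = 62.6

For the Normal–Normal model with known σ², precisions add: τ_n = τ₀ + n/σ².
So 1/σ₀² = 1/11.9420 − 7/103.3 = 0.083738 − 0.067764 = 0.015974.
Hence σ₀² = 1/0.015974 ≈ 62.6.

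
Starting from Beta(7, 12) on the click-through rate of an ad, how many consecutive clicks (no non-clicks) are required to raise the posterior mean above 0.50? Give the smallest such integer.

k = 6

After k clicks and 0 non-clicks the posterior is Beta(7+k, 12), with mean (7+k)/(7+12+k).
Set (7+k)/(19+k) > 0.50 and solve: k > (0.50·19 − 7)/(1 − 0.50) = 5.000.
The smallest integer exceeding 5.000 is 6.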